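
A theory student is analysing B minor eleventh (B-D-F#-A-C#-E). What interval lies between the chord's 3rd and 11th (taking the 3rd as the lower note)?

That puts D below E.
Counting 9 letters and 14 half steps from D gives a major ninth.

M9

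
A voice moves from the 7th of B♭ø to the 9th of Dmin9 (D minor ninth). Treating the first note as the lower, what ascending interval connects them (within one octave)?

The 7th of B♭ø is A♭; the 9th of Dmin9 (D minor ninth) is E.
From A♭ to E: 8 semitones over a fifth = augmented.

augmented 5th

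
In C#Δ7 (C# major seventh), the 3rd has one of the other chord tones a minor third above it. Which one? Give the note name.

Spelling the chord: C#, E#, G#, B#.
The 3rd is E#. A minor third above E# is G#.
G# is the chord's 5th.

G#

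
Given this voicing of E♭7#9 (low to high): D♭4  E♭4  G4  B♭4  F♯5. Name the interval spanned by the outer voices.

augmented 10th

The outer voices are D♭4 and F♯5.
10 letter names make it a tenth; at 17 semitones (a half step wider than major) the quality is augmented.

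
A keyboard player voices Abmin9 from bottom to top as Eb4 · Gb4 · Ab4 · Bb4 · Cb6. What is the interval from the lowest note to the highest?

The outer voices are Eb4 and Cb6.
Eb up to Cb is 20 semitones, a half step narrower than a major thirteenth, so the interval is minor.

m13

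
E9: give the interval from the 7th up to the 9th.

E9: E-G#-B-D-F#.
That puts D below F#.
From D to F# is 4 semitones, exactly the major third.

major third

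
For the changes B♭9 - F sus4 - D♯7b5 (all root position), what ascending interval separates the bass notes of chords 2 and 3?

The roots are F and D♯.
6 letter names make it a sixth; at 10 semitones (a half step wider than major) the quality is augmented.

augmented sixth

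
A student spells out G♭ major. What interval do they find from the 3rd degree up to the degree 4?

minor second

G♭ major: G♭ A♭ B♭ C♭ D♭ E♭ F.
That puts B♭ below C♭.
B♭ up to C♭ is 1 semitone, a half step narrower than a major second, so the interval is minor.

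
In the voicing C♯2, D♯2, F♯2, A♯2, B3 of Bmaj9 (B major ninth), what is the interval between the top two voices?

m9

Those voices are A♯2 and B3.
From A♯ to B: 13 semitones over a ninth = minor.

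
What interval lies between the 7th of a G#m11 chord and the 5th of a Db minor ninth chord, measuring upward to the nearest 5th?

The 7th of G#m11 is F#; the 5th of Db minor ninth is Ab.
From F# to Ab: 2 semitones over a third = diminished.

d3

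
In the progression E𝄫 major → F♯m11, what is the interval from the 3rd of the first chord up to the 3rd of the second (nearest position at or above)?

A2

The 3rd of E𝄫 major is G♭; the 3rd of F♯m11 is A.
From G♭ to A: 3 semitones over a second = augmented.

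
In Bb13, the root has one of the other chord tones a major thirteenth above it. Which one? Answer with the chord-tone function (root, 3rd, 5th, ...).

13th

Bb13: Bb–D–F–Ab–C–G.
The root is Bb. A major thirteenth above Bb is G.
G is the chord's 13th.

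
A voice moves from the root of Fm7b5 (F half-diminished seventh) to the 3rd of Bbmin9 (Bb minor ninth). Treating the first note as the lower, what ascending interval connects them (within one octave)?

minor sixth

Fm7b5 (F half-diminished seventh) has F as its root, and Bbmin9 (Bb minor ninth) has Db as its 3rd.
From F to Db: 8 semitones over a sixth = minor.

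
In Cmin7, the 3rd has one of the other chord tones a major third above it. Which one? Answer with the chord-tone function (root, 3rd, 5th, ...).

Spelling the chord: C-E♭-G-B♭.
The 3rd is E♭. A major third above E♭ is G.
G is the chord's 5th.

5th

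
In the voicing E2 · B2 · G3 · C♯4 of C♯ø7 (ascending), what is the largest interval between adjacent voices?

Adjacent intervals: E2→B2 = perfect fifth; B2→G3 = minor sixth; G3→C♯4 = augmented fourth.
The largest is B2 to G3, a minor sixth (8 semitones).

m6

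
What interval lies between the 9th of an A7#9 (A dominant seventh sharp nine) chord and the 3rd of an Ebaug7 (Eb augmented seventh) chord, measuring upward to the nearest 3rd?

diminished 6th

A7#9 (A dominant seventh sharp nine) has B# as its 9th, and Ebaug7 (Eb augmented seventh) has G as its 3rd.
From B# to G: 7 semitones over a sixth = diminished.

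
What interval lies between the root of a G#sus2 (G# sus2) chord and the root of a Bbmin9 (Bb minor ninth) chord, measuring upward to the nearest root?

The root of G#sus2 (G# sus2) is G#; the root of Bbmin9 (Bb minor ninth) is Bb.
G# up to Bb is 2 semitones, a whole step narrower than a major third, so the interval is diminished.

d3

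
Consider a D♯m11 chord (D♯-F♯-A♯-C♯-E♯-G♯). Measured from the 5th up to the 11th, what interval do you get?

minor seventh

5th = A♯; 11th = G♯.
7 letter names make it a seventh; at 10 semitones (a half step narrower than major) the quality is minor.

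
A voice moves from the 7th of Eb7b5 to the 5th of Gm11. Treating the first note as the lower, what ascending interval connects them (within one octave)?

Eb7b5 has Db as its 7th, and Gm11 has D as its 5th.
1 letter names make it a unison; at 1 semitone (a half step wider than perfect) the quality is augmented.

augmented unison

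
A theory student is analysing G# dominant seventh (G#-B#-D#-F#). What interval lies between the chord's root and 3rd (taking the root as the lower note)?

That puts G# below B#.
G# up to B# spans 3 letter names and 4 semitones — a major third.

major 3rd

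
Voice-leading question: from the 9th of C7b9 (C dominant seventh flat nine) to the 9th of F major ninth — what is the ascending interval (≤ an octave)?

C7b9 (C dominant seventh flat nine) has Db as its 9th, and F major ninth has G as its 9th.
Db up to G is 6 semitones, a half step wider than a perfect fourth, so the interval is augmented.

augmented 4th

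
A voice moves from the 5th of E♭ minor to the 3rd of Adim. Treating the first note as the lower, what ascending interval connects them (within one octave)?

E♭ minor has B♭ as its 5th, and Adim has C as its 3rd.
Counting 2 letters and 2 half steps from B♭ gives a major second.

major 2nd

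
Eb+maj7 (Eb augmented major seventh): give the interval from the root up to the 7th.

The chord tones of Eb augmented major seventh are Eb G B D.
That puts Eb below D.
From Eb to D is 11 semitones, exactly the major seventh.

major seventh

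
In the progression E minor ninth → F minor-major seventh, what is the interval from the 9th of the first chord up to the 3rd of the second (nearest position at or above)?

diminished third

E minor ninth has F# as its 9th, and F minor-major seventh has Ab as its 3rd.
From F# to Ab: 2 semitones over a third = diminished.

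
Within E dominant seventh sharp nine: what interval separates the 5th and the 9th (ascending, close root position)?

Spelling the chord: E-G#-B-D-F##.
That puts B below F##.
5 letter names make it a fifth; at 8 semitones (a half step wider than perfect) the quality is augmented.

augmented fifth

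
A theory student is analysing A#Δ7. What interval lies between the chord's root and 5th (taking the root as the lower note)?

perfect 5th

The chord tones of A#M7 are A#, C##, E#, G##.
The root is A# and the 5th is E#.
A# up to E# spans 5 letter names and 7 semitones — a perfect fifth.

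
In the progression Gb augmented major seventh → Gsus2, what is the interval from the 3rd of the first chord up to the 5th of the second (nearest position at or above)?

major third

Gb augmented major seventh has Bb as its 3rd, and Gsus2 has D as its 5th.
Bb up to D spans 3 letter names and 4 semitones — a major third.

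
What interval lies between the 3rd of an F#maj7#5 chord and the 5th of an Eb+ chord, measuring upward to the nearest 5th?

F#maj7#5 has A# as its 3rd, and Eb+ has B as its 5th.
2 letter names make it a second; at 1 semitone (a half step narrower than major) the quality is minor.

m2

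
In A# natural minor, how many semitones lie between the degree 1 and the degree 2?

The scale is A# B# C# D# E# F# G#.
A# up to B# is a major second — 2 semitones.

2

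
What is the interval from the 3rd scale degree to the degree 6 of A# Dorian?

augmented fourth

Spelling A# Dorian: A# B# C# D# E# F## G#.
So we need the interval from C# up to F##.
C# up to F## is 6 semitones, a half step wider than a perfect fourth, so the interval is augmented.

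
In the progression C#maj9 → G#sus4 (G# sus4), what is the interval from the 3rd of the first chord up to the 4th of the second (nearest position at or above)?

m6

C#maj9 has E# as its 3rd, and G#sus4 (G# sus4) has C# as its 4th.
6 letter names make it a sixth; at 8 semitones (a half step narrower than major) the quality is minor.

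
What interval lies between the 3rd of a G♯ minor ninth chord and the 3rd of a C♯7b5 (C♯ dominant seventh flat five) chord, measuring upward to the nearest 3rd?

augmented fourth

G♯ minor ninth has B as its 3rd, and C♯7b5 (C♯ dominant seventh flat five) has E♯ as its 3rd.
B up to E♯ is 6 semitones, a half step wider than a perfect fourth, so the interval is augmented.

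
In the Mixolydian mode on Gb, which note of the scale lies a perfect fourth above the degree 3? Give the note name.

Eb

The scale is Gb Ab Bb Cb Db Eb Fb.
The degree 3 is Bb; a perfect fourth above that is Eb — scale degree 6.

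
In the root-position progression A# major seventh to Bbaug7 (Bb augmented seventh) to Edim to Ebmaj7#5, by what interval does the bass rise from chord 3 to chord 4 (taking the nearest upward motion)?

diminished octave

The roots are E and Eb.
From E to Eb: 11 semitones over an octave = diminished.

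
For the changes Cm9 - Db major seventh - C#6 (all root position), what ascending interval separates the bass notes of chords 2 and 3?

The roots are Db and C#.
From Db to C#: 12 semitones over a seventh = augmented.

augmented 7th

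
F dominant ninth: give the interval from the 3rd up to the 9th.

minor seventh

F9 (F dominant ninth): F A C Eb G.
The 3rd is A and the 9th is G.
A up to G is 10 semitones, a half step narrower than a major seventh, so the interval is minor.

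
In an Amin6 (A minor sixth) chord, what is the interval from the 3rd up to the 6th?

A4

Spelling the chord: A-C-E-F#.
So we need the interval from C up to F#.
C up to F# is 6 semitones, a half step wider than a perfect fourth, so the interval is augmented.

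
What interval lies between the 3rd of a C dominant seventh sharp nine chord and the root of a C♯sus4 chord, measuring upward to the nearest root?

The 3rd of C dominant seventh sharp nine is E; the root of C♯sus4 is C♯.
From E to C♯ is 9 semitones, exactly the major sixth.

major 6th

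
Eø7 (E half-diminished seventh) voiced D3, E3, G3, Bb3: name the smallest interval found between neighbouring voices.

Adjacent intervals: D3→E3 = major second; E3→G3 = minor third; G3→Bb3 = minor third.
The smallest is D3 to E3, a major second (2 semitones).

major second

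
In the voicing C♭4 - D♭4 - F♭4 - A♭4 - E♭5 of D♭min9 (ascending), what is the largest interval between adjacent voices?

Adjacent intervals: C♭4→D♭4 = major second; D♭4→F♭4 = minor third; F♭4→A♭4 = major third; A♭4→E♭5 = perfect fifth.
The largest is A♭4 to E♭5, a perfect fifth (7 semitones).

P5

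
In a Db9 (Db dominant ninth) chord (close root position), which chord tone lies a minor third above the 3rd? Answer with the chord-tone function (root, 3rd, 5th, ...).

5th

Db9 is spelled Db F Ab Cb Eb.
The 3rd is F. A minor third above F is Ab.
Ab is the chord's 5th.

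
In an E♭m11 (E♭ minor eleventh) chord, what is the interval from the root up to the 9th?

major ninth

The chord tones of E♭m11 are E♭-G♭-B♭-D♭-F-A♭.
Root = E♭; 9th = F.
From E♭ to F is 14 semitones, exactly the major ninth.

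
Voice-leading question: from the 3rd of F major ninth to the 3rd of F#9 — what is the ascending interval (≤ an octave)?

F major ninth has A as its 3rd, and F#9 has A# as its 3rd.
A up to A# is 1 semitone, a half step wider than a perfect unison, so the interval is augmented.

augmented unison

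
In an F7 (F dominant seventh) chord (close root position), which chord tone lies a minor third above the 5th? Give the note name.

Eb

The chord tones of F7 are F, A, C, Eb.
The 5th is C. A minor third above C is Eb.
Eb is the chord's 7th.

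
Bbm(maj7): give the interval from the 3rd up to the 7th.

augmented fifth

Spelling the chord: Bb–Db–F–A.
3rd = Db; 7th = A.
Db up to A is 8 semitones, a half step wider than a perfect fifth, so the interval is augmented.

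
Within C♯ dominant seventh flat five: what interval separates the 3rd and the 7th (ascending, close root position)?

C♯7b5 (C♯ dominant seventh flat five): C♯-E♯-G-B.
The 3rd is E♯ and the 7th is B.
E♯ up to B is 6 semitones, a half step narrower than a perfect fifth, so the interval is diminished.

diminished fifth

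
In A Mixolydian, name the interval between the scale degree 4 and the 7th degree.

perfect fourth

Spelling A Mixolydian: A B C# D E F# G.
Scale degree 4 = D; 7th degree = G.
From D to G is 5 semitones, exactly the perfect fourth.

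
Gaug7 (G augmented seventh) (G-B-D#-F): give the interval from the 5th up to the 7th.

d3

The 5th is D# and the 7th is F.
3 letter names make it a third; at 2 semitones (a whole step narrower than major) the quality is diminished.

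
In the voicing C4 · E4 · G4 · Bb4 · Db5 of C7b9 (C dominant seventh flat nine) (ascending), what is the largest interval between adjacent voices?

Adjacent intervals: C4→E4 = major third; E4→G4 = minor third; G4→Bb4 = minor third; Bb4→Db5 = minor third.
The largest is C4 to E4, a major third (4 semitones).

major third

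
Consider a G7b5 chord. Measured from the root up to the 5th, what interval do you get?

G7b5: G B Db F.
That puts G below Db.
5 letter names make it a fifth; at 6 semitones (a half step narrower than perfect) the quality is diminished.

diminished 5th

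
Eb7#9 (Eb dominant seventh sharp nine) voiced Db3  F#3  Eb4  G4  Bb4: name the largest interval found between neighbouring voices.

Adjacent intervals: Db3→F#3 = augmented third; F#3→Eb4 = diminished seventh; Eb4→G4 = major third; G4→Bb4 = minor third.
The largest is F#3 to Eb4, a diminished seventh (9 semitones).

diminished seventh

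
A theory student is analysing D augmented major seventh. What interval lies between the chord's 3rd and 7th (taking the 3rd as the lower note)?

perfect 5th

Dmaj7#5 is spelled D–F#–A#–C#.
The 3rd is F# and the 7th is C#.
F# up to C# spans 5 letter names and 7 semitones — a perfect fifth.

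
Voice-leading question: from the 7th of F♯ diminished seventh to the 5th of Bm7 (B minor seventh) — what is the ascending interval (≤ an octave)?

F♯ diminished seventh has E♭ as its 7th, and Bm7 (B minor seventh) has F♯ as its 5th.
From E♭ to F♯: 3 semitones over a second = augmented.

augmented second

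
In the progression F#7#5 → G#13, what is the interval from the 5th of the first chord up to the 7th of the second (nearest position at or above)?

The 5th of F#7#5 is C##; the 7th of G#13 is F#.
4 letter names make it a fourth; at 4 semitones (a half step narrower than perfect) the quality is diminished.

d4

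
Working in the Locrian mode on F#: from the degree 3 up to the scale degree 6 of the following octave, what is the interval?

F# locrian: F# G A B C D E.
The degree 3 is A and the 6th degree (up an octave) is D.
Counting 11 letters and 17 half steps from A gives a perfect eleventh.

perfect eleventh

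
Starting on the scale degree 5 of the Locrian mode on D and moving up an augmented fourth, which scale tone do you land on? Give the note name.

D

The scale is D Eb F G Ab Bb C.
The scale degree 5 is Ab; an augmented fourth above that is D — scale degree 1.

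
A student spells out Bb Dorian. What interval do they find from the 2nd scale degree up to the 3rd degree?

The scale runs Bb C Db Eb F G Ab.
2nd scale degree = C; 3rd degree = Db.
2 letter names make it a second; at 1 semitone (a half step narrower than major) the quality is minor.

minor second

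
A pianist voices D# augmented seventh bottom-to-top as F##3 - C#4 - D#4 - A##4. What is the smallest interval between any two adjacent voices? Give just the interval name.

Adjacent intervals: F##3→C#4 = diminished fifth; C#4→D#4 = major second; D#4→A##4 = augmented fifth.
The smallest is C#4 to D#4, a major second (2 semitones).

major second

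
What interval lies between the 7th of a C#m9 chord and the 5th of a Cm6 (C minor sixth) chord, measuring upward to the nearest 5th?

minor 6th

C#m9 has B as its 7th, and Cm6 (C minor sixth) has G as its 5th.
B up to G is 8 semitones, a half step narrower than a major sixth, so the interval is minor.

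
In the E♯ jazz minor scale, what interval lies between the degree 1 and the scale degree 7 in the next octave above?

M14

E♯ melodic minor: E♯ F𝄪 G♯ A♯ B♯ C𝄪 D𝄪.
That puts E♯ below D𝄪.
Counting 14 letters and 23 half steps from E♯ gives a major fourteenth.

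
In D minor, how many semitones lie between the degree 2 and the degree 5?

5

The scale is D E F G A Bb C.
E up to A is a perfect fourth — 5 semitones.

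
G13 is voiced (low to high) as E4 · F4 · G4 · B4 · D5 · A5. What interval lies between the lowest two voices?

Those voices are E4 and F4.
2 letter names make it a second; at 1 semitone (a half step narrower than major) the quality is minor.

minor 2nd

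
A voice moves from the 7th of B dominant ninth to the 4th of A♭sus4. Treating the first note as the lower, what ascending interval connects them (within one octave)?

The 7th of B dominant ninth is A; the 4th of A♭sus4 is D♭.
4 letter names make it a fourth; at 4 semitones (a half step narrower than perfect) the quality is diminished.

d4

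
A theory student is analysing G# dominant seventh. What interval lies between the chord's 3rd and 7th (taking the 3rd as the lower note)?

G#7: G#-B#-D#-F#.
So we need the interval from B# up to F#.
5 letter names make it a fifth; at 6 semitones (a half step narrower than perfect) the quality is diminished.

diminished 5th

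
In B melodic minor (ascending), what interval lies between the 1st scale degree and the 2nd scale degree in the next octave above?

major 9th

Spelling B melodic minor (ascending): B C♯ D E F♯ G♯ A♯.
So we need the interval from B up to C♯.
Counting 9 letters and 14 half steps from B gives a major ninth.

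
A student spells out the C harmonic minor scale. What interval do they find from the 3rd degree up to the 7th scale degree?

The scale runs C D Eb F G Ab B.
So we need the interval from Eb up to B.
Eb up to B is 8 semitones, a half step wider than a perfect fifth, so the interval is augmented.

A5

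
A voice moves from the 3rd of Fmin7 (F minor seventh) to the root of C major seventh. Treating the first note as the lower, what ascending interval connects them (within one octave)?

Fmin7 (F minor seventh) has A♭ as its 3rd, and C major seventh has C as its root.
Counting 3 letters and 4 half steps from A♭ gives a major third.

major 3rd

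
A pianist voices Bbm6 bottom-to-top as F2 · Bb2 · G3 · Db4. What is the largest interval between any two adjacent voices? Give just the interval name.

Adjacent intervals: F2→Bb2 = perfect fourth; Bb2→G3 = major sixth; G3→Db4 = diminished fifth.
The largest is Bb2 to G3, a major sixth (9 semitones).

major 6th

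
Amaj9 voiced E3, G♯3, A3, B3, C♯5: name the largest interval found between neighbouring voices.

Adjacent intervals: E3→G♯3 = major third; G♯3→A3 = minor second; A3→B3 = major second; B3→C♯5 = major ninth.
The largest is B3 to C♯5, a major ninth (14 semitones).

M9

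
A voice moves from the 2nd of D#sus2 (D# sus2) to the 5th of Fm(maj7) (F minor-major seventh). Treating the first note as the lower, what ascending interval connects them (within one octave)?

D#sus2 (D# sus2) has E# as its 2nd, and Fm(maj7) (F minor-major seventh) has C as its 5th.
From E# to C: 7 semitones over a sixth = diminished.

diminished sixth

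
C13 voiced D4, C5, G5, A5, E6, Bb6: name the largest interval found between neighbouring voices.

Adjacent intervals: D4→C5 = minor seventh; C5→G5 = perfect fifth; G5→A5 = major second; A5→E6 = perfect fifth; E6→Bb6 = diminished fifth.
The largest is D4 to C5, a minor seventh (10 semitones).

minor seventh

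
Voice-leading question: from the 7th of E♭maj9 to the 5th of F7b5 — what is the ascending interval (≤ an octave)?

The 7th of E♭maj9 is D; the 5th of F7b5 is C♭.
D up to C♭ is 9 semitones, a whole step narrower than a major seventh, so the interval is diminished.

diminished 7th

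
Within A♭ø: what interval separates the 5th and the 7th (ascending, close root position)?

A♭m7b5: A♭–C♭–E𝄫–G♭.
So we need the interval from E𝄫 up to G♭.
From E𝄫 to G♭ is 4 semitones, exactly the major third.

major third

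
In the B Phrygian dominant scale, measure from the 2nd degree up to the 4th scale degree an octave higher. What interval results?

major 10th

B phrygian dominant: B C D♯ E F♯ G A.
The 2nd degree is C and the 4th degree (up an octave) is E.
Counting 10 letters and 16 half steps from C gives a major tenth.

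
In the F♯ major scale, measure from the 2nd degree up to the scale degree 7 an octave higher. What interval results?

major thirteenth

F♯ major: F♯ G♯ A♯ B C♯ D♯ E♯.
2nd degree = G♯; 7th degree (up an octave) = E♯.
From G♯ to E♯ is 21 semitones, exactly the major thirteenth.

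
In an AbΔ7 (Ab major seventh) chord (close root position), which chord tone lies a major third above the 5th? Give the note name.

G

AbΔ7: Ab C Eb G.
The 5th is Eb. A major third above Eb is G.
G is the chord's 7th.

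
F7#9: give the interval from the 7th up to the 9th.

The chord tones of F7#9 are F-A-C-E♭-G♯.
The 7th is E♭ and the 9th is G♯.
E♭ up to G♯ is 5 semitones, a half step wider than a major third, so the interval is augmented.

augmented 3rd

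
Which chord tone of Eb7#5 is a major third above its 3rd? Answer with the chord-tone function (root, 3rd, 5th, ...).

5th

The chord tones of Eb augmented seventh are Eb-G-B-Db.
The 3rd is G. A major third above G is B.
B is the chord's 5th.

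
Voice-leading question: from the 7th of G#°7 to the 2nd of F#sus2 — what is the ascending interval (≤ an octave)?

augmented second

G#°7 has F as its 7th, and F#sus2 has G# as its 2nd.
F up to G# is 3 semitones, a half step wider than a major second, so the interval is augmented.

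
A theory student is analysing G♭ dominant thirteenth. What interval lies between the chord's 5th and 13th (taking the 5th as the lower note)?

major 9th

G♭ dominant thirteenth: G♭–B♭–D♭–F♭–A♭–E♭.
The 5th is D♭ and the 13th is E♭.
Counting 9 letters and 14 half steps from D♭ gives a major ninth.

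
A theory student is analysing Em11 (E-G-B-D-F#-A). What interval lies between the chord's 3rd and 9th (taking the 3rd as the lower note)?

major 7th

So we need the interval from G up to F#.
Counting 7 letters and 11 half steps from G gives a major seventh.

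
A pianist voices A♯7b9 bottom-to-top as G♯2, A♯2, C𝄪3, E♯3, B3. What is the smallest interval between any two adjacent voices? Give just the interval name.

major second

Adjacent intervals: G♯2→A♯2 = major second; A♯2→C𝄪3 = major third; C𝄪3→E♯3 = minor third; E♯3→B3 = diminished fifth.
The smallest is G♯2 to A♯2, a major second (2 semitones).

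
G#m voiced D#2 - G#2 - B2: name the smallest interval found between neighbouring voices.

minor 3rd

Adjacent intervals: D#2→G#2 = perfect fourth; G#2→B2 = minor third.
The smallest is G#2 to B2, a minor third (3 semitones).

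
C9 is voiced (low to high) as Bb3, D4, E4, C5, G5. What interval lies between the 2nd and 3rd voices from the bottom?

Those voices are D4 and E4.
D up to E spans 2 letter names and 2 semitones — a major second.

major second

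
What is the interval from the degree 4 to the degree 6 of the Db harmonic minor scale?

Db harmonic minor: Db Eb Fb Gb Ab Bbb C.
So we need the interval from Gb up to Bbb.
Gb up to Bbb is 3 semitones, a half step narrower than a major third, so the interval is minor.

m3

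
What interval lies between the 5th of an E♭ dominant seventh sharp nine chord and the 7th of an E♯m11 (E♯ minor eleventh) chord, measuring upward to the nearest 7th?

augmented third

E♭ dominant seventh sharp nine has B♭ as its 5th, and E♯m11 (E♯ minor eleventh) has D♯ as its 7th.
B♭ up to D♯ is 5 semitones, a half step wider than a major third, so the interval is augmented.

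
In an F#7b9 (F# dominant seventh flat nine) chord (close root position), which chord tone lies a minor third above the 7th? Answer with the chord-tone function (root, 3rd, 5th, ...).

Spelling the chord: F#-A#-C#-E-G.
The 7th is E. A minor third above E is G.
G is the chord's 9th.

9th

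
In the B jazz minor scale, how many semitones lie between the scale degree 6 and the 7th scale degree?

The scale is B C# D E F# G# A#.
G# up to A# is a major second — 2 semitones.

2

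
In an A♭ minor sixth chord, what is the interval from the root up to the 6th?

major sixth

Spelling the chord: A♭, C♭, E♭, F.
So we need the interval from A♭ up to F.
From A♭ to F is 9 semitones, exactly the major sixth.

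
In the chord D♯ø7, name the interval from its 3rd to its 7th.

P5

D♯ half-diminished seventh is spelled D♯–F♯–A–C♯.
3rd = F♯; 7th = C♯.
From F♯ to C♯ is 7 semitones, exactly the perfect fifth.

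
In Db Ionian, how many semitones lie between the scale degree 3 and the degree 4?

1

The scale is Db Eb F Gb Ab Bb C.
F up to Gb is a minor second — 1 semitone.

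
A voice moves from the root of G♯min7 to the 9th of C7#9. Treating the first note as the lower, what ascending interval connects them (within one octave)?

perfect fifth

The root of G♯min7 is G♯; the 9th of C7#9 is D♯.
Counting 5 letters and 7 half steps from G♯ gives a perfect fifth.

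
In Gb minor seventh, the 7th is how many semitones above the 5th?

3

Spelling the chord: Gb, Bbb, Db, Fb.
Db to Fb is a minor third: 3 semitones.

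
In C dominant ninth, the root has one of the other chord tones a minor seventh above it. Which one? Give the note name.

The chord tones of C dominant ninth are C, E, G, Bb, D.
The root is C. A minor seventh above C is Bb.
Bb is the chord's 7th.

Bb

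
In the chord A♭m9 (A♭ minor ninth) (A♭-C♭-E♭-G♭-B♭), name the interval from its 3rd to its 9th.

major seventh

So we need the interval from C♭ up to B♭.
From C♭ to B♭ is 11 semitones, exactly the major seventh.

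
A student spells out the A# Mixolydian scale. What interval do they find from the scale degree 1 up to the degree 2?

major second

The scale runs A# B# C## D# E# F## G#.
That puts A# below B#.
Counting 2 letters and 2 half steps from A# gives a major second.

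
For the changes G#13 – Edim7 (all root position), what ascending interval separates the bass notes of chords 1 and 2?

minor sixth

The roots are G# and E.
G# up to E is 8 semitones, a half step narrower than a major sixth, so the interval is minor.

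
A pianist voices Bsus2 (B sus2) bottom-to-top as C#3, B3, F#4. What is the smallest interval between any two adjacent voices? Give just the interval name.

Adjacent intervals: C#3→B3 = minor seventh; B3→F#4 = perfect fifth.
The smallest is B3 to F#4, a perfect fifth (7 semitones).

P5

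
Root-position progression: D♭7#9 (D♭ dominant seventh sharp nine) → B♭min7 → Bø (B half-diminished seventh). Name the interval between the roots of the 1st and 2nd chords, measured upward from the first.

The roots are D♭ and B♭.
From D♭ to B♭ is 9 semitones, exactly the major sixth.

major 6th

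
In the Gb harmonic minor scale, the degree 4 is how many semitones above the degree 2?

3

The scale is Gb Ab Bbb Cb Db Ebb F.
Ab up to Cb is a minor third — 3 semitones.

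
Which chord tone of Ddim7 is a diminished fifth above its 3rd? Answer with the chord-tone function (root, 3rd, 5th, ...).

7th

D°7: D, F, Ab, Cb.
The 3rd is F. A diminished fifth above F is Cb.
Cb is the chord's 7th.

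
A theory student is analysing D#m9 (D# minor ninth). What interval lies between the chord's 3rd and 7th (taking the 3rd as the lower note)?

perfect fifth

Spelling the chord: D#–F#–A#–C#–E#.
3rd = F#; 7th = C#.
From F# to C# is 7 semitones, exactly the perfect fifth.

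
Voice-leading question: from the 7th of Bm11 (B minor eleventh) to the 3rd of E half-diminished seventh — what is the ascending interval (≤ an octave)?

minor seventh

The 7th of Bm11 (B minor eleventh) is A; the 3rd of E half-diminished seventh is G.
A up to G is 10 semitones, a half step narrower than a major seventh, so the interval is minor.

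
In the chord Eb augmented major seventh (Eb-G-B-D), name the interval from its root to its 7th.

major seventh

That puts Eb below D.
From Eb to D is 11 semitones, exactly the major seventh.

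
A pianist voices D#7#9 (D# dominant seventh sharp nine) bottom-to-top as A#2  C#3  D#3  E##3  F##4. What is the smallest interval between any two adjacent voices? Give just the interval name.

Adjacent intervals: A#2→C#3 = minor third; C#3→D#3 = major second; D#3→E##3 = augmented second; E##3→F##4 = minor ninth.
The smallest is C#3 to D#3, a major second (2 semitones).

major second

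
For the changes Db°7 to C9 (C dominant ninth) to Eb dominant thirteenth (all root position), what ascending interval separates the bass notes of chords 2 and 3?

minor third

The roots are C and Eb.
From C to Eb: 3 semitones over a third = minor.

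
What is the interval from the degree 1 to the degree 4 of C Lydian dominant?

Spelling C Lydian dominant: C D E F# G A Bb.
The degree 1 is C and the degree 4 is F#.
C up to F# is 6 semitones, a half step wider than a perfect fourth, so the interval is augmented.

augmented fourth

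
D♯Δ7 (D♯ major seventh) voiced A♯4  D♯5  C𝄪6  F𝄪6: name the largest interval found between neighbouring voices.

Adjacent intervals: A♯4→D♯5 = perfect fourth; D♯5→C𝄪6 = major seventh; C𝄪6→F𝄪6 = perfect fourth.
The largest is D♯5 to C𝄪6, a major seventh (11 semitones).

major seventh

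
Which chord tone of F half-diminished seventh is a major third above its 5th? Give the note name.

The chord tones of Fø7 are F A♭ C♭ E♭.
The 5th is C♭. A major third above C♭ is E♭.
E♭ is the chord's 7th.

Eb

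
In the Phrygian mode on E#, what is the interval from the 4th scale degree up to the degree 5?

E# phrygian: E# F# G# A# B# C# D#.
4th scale degree = A#; 5th scale degree = B#.
Counting 2 letters and 2 half steps from A# gives a major second.

major 2nd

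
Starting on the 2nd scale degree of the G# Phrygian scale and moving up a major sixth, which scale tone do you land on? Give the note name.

The scale is G# A B C# D# E F#.
The 2nd scale degree is A; a major sixth above that is F# — scale degree 7.

F#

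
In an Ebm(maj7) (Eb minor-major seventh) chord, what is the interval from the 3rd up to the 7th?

Spelling the chord: Eb-Gb-Bb-D.
The 3rd is Gb and the 7th is D.
Gb up to D is 8 semitones, a half step wider than a perfect fifth, so the interval is augmented.

augmented 5th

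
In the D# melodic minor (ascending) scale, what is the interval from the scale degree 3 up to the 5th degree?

Spelling the D# melodic minor (ascending) scale: D# E# F# G# A# B# C##.
So we need the interval from F# up to A#.
From F# to A# is 4 semitones, exactly the major third.

M3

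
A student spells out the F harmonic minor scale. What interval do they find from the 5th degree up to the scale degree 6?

F harmonic minor: F G A♭ B♭ C D♭ E.
The 5th degree is C and the scale degree 6 is D♭.
C up to D♭ is 1 semitone, a half step narrower than a major second, so the interval is minor.

m2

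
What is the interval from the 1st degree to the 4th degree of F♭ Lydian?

F♭ lydian: F♭ G♭ A♭ B♭ C♭ D♭ E♭.
That puts F♭ below B♭.
4 letter names make it a fourth; at 6 semitones (a half step wider than perfect) the quality is augmented.

A4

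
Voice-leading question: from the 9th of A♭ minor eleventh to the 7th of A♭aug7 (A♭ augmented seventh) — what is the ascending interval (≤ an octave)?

A♭ minor eleventh has B♭ as its 9th, and A♭aug7 (A♭ augmented seventh) has G♭ as its 7th.
B♭ up to G♭ is 8 semitones, a half step narrower than a major sixth, so the interval is minor.

minor sixth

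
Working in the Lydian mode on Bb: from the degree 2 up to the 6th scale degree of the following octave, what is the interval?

P12

Spelling the Lydian mode on Bb: Bb C D E F G A.
That puts C below G.
C up to G spans 12 letter names and 19 semitones — a perfect twelfth.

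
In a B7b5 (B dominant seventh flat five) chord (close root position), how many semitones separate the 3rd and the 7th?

The chord tones of B7b5 (B dominant seventh flat five) are B-D♯-F-A.
D♯ to A is a diminished fifth: 6 semitones.

6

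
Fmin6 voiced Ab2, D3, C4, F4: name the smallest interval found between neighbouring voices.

perfect 4th

Adjacent intervals: Ab2→D3 = augmented fourth; D3→C4 = minor seventh; C4→F4 = perfect fourth.
The smallest is C4 to F4, a perfect fourth (5 semitones).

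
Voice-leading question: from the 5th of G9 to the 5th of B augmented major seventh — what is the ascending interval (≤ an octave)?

The 5th of G9 is D; the 5th of B augmented major seventh is F𝄪.
D up to F𝄪 is 5 semitones, a half step wider than a major third, so the interval is augmented.

augmented third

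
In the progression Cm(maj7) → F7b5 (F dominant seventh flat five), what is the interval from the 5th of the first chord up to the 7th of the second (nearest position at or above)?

The 5th of Cm(maj7) is G; the 7th of F7b5 (F dominant seventh flat five) is E♭.
G up to E♭ is 8 semitones, a half step narrower than a major sixth, so the interval is minor.

minor sixth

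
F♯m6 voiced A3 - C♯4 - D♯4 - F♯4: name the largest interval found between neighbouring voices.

M3

Adjacent intervals: A3→C♯4 = major third; C♯4→D♯4 = major second; D♯4→F♯4 = minor third.
The largest is A3 to C♯4, a major third (4 semitones).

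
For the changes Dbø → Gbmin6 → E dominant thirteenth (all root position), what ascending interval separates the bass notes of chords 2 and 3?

The roots are Gb and E.
6 letter names make it a sixth; at 10 semitones (a half step wider than major) the quality is augmented.

augmented 6th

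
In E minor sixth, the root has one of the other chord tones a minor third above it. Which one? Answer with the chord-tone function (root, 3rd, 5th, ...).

Emin6: E-G-B-C♯.
The root is E. A minor third above E is G.
G is the chord's 3rd.

3rd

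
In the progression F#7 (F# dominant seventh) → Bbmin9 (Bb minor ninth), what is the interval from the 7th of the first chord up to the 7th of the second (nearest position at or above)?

The 7th of F#7 (F# dominant seventh) is E; the 7th of Bbmin9 (Bb minor ninth) is Ab.
E up to Ab is 4 semitones, a half step narrower than a perfect fourth, so the interval is diminished.

d4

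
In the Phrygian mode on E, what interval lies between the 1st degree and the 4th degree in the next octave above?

E phrygian: E F G A B C D.
The 1st degree is E and the scale degree 4 (up an octave) is A.
From E to A is 17 semitones, exactly the perfect eleventh.

perfect 11th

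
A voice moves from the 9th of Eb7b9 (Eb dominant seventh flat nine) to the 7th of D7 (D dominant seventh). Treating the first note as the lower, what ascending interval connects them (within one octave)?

augmented fifth

Eb7b9 (Eb dominant seventh flat nine) has Fb as its 9th, and D7 (D dominant seventh) has C as its 7th.
5 letter names make it a fifth; at 8 semitones (a half step wider than perfect) the quality is augmented.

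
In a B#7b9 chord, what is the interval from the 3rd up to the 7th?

diminished fifth

B#7b9 (B# dominant seventh flat nine) is spelled B#-D##-F##-A#-C#.
So we need the interval from D## up to A#.
5 letter names make it a fifth; at 6 semitones (a half step narrower than perfect) the quality is diminished.
That tritone between 3rd and 7th is what gives the dominant seventh its pull toward resolution.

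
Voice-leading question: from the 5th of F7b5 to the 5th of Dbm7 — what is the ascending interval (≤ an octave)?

M6

F7b5 has Cb as its 5th, and Dbm7 has Ab as its 5th.
From Cb to Ab is 9 semitones, exactly the major sixth.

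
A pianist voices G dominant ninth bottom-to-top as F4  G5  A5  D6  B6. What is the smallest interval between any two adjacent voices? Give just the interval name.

major second

Adjacent intervals: F4→G5 = major ninth; G5→A5 = major second; A5→D6 = perfect fourth; D6→B6 = major sixth.
The smallest is G5 to A5, a major second (2 semitones).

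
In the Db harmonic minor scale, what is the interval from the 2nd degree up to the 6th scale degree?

Spelling the Db harmonic minor scale: Db Eb Fb Gb Ab Bbb C.
That puts Eb below Bbb.
5 letter names make it a fifth; at 6 semitones (a half step narrower than perfect) the quality is diminished.

diminished 5th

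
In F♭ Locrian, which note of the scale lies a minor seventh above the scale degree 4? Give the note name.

The scale is F♭ G𝄫 A𝄫 B𝄫 C𝄫 D𝄫 E𝄫.
The scale degree 4 is B𝄫; a minor seventh above that is A𝄫 — scale degree 3.

Abb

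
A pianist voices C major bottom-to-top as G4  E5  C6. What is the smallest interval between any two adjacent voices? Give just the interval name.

minor sixth

Adjacent intervals: G4→E5 = major sixth; E5→C6 = minor sixth.
The smallest is E5 to C6, a minor sixth (8 semitones).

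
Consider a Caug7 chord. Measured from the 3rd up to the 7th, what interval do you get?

Spelling the chord: C-E-G#-Bb.
3rd = E; 7th = Bb.
From E to Bb: 6 semitones over a fifth = diminished.
This 3–7 tritone is the characteristic tension at the heart of the dominant sound.

diminished 5th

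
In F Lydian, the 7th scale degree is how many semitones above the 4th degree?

5

The scale is F G A B C D E.
B up to E is a perfect fourth — 5 semitones.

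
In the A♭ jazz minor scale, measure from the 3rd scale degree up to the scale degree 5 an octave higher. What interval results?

Spelling the A♭ jazz minor scale: A♭ B♭ C♭ D♭ E♭ F G.
3rd scale degree = C♭; 5th scale degree (up an octave) = E♭.
From C♭ to E♭ is 16 semitones, exactly the major tenth.

M10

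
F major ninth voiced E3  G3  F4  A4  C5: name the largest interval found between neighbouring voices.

Adjacent intervals: E3→G3 = minor third; G3→F4 = minor seventh; F4→A4 = major third; A4→C5 = minor third.
The largest is G3 to F4, a minor seventh (10 semitones).

minor seventh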